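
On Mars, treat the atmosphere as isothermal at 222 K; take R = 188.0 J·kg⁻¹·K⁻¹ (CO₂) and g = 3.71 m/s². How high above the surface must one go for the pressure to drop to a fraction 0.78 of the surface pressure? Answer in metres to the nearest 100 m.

Scale height: H = RT/g = 188.0 × 222 / 3.71 = 11250 m.
Set P/P₀ = exp(−z/H) = 0.78, so z = −H ln(0.78).
−ln(0.78) = 0.24846; z = 11250 × 0.24846 = 2795.2 m.

z ≈ 2800 m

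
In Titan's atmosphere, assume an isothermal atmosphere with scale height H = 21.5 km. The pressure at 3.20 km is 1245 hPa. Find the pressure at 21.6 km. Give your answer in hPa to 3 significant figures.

Between two levels, P₂ = P₁ exp(−Δz/H) with Δz = z₂ − z₁.
Δz = 21600 − 3200.0 = 18400 m; Δz/H = 18400/21500 = 0.85581.
P₂ = 1245 × exp(−0.85581) = 1245 × 0.42494 = 529.05 hPa.

P ≈ 529 hPa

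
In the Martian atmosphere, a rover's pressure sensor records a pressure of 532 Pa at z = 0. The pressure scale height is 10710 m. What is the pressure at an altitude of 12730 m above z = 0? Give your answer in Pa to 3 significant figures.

Barometric formula: P = P₀ exp(−z/H).
z/H = 12730/10710 = 1.1886; exp(−1.1886) = 0.30465.
P = 532 × 0.30465 = 162.07 Pa.

P ≈ 162 Pa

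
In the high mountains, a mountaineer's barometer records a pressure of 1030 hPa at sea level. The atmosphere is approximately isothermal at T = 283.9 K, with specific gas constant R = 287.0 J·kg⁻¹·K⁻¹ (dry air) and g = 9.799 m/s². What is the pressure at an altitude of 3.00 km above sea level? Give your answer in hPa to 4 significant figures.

P ≈ 718.0 hPa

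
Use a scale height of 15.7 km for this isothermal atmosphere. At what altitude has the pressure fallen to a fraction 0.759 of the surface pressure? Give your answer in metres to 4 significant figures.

Set P/P₀ = exp(−z/H) = 0.759, so z = −H ln(0.759).
−ln(0.759) = 0.27575; z = 15700 × 0.27575 = 4329.3 m.

z ≈ 4329 m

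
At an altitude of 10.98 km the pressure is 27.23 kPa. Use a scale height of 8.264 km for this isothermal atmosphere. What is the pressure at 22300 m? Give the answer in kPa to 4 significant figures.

P ≈ 6.921 kPa

Between two levels, P₂ = P₁ exp(−Δz/H) with Δz = z₂ − z₁.
Δz = 22300 − 10980 = 11320 m; Δz/H = 11320/8264.0 = 1.3698.
P₂ = 27.23 × exp(−1.3698) = 27.23 × 0.25416 = 6.9208 kPa.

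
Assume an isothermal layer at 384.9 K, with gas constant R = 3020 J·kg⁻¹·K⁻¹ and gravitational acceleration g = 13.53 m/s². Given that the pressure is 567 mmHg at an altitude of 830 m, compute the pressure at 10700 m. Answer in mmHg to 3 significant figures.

Scale height: H = RT/g = 3020 × 384.9 / 13.53 = 85913 m.
Between two levels, P₂ = P₁ exp(−Δz/H) with Δz = z₂ − z₁.
Δz = 10700 − 830.00 = 9870.0 m; Δz/H = 9870.0/85913 = 0.11488.
P₂ = 567 × exp(−0.11488) = 567 × 0.89147 = 505.46 mmHg.

P ≈ 505 mmHg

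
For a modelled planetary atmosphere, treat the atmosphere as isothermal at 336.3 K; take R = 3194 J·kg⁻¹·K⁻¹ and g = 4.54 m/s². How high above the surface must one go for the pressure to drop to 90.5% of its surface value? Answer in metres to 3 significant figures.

Scale height: H = RT/g = 3194 × 336.3 / 4.54 = 236600 m.
Set P/P₀ = exp(−z/H) = 0.905, so z = −H ln(0.905).
−ln(0.905) = 0.099820; z = 236600 × 0.099820 = 23617 m.

z ≈ 23600 m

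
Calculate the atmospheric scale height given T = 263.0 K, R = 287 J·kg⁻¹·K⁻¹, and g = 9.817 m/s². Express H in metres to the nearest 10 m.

The scale height of an isothermal atmosphere is H = RT/g.
H = 287 × 263.0 / 9.817 = 75481/9.817 = 7688.8 m.

H ≈ 7690 m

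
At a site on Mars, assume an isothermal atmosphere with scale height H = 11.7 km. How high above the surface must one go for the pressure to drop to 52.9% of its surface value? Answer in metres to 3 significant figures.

Set P/P₀ = exp(−z/H) = 0.529, so z = −H ln(0.529).
−ln(0.529) = 0.63677; z = 11700 × 0.63677 = 7450.2 m.

z ≈ 7450 m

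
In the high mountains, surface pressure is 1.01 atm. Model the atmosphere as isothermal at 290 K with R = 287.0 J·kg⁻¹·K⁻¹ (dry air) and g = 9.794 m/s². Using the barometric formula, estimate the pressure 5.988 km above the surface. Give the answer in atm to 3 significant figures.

Scale height: H = RT/g = 287.0 × 290 / 9.794 = 8498.1 m.
Barometric formula: P = P₀ exp(−z/H).
z/H = 5988.0/8498.1 = 0.70463; exp(−0.70463) = 0.49429.
P = 1.01 × 0.49429 = 0.49923 atm.

P ≈ 0.499 atm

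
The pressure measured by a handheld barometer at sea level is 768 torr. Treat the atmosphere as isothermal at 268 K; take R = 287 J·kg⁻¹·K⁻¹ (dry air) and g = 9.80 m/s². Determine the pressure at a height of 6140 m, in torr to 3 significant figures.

P ≈ 351 torr

Scale height: H = RT/g = 287 × 268 / 9.80 = 7848.6 m.
Barometric formula: P = P₀ exp(−z/H).
z/H = 6140.0/7848.6 = 0.78231; exp(−0.78231) = 0.45735.
P = 768 × 0.45735 = 351.24 torr.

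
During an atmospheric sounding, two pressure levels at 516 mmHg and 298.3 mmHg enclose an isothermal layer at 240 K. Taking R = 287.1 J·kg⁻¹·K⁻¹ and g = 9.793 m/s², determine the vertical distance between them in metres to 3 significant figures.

Δz ≈ 3860 m

Hypsometric equation: Δz = (R T̄/g) ln(P₁/P₂).
R T̄/g = 287.1 × 240 / 9.793 = 7036.0 m.
ln(516/298.3) = ln(1.7298) = 0.54801.
Δz = 7036.0 × 0.54801 = 3855.8 m.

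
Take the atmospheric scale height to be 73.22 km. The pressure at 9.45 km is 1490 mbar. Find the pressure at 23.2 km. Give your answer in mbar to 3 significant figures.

Between two levels, P₂ = P₁ exp(−Δz/H) with Δz = z₂ − z₁.
Δz = 23200 − 9450.0 = 13750 m; Δz/H = 13750/73220 = 0.18779.
P₂ = 1490 × exp(−0.18779) = 1490 × 0.82879 = 1234.9 mbar.

P ≈ 1230 mbar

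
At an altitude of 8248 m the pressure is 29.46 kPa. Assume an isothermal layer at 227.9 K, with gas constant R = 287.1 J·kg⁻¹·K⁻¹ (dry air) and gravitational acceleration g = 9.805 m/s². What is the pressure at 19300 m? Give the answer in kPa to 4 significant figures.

Scale height: H = RT/g = 287.1 × 227.9 / 9.805 = 6673.1 m.
Between two levels, P₂ = P₁ exp(−Δz/H) with Δz = z₂ − z₁.
Δz = 19300 − 8248.0 = 11052 m; Δz/H = 11052/6673.1 = 1.6562.
P₂ = 29.46 × exp(−1.6562) = 29.46 × 0.19086 = 5.6227 kPa.

P ≈ 5.623 kPa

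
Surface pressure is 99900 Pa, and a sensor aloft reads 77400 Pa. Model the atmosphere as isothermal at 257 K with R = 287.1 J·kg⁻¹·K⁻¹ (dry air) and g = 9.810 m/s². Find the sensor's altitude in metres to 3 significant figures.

z ≈ 1920 m

Scale height: H = RT/g = 287.1 × 257 / 9.810 = 7521.4 m.
Invert the barometric formula: z = H ln(P₀/P).
P₀/P = 99900/77400 = 1.2907; ln(1.2907) = 0.25518.
z = 7521.4 × 0.25518 = 1919.3 m.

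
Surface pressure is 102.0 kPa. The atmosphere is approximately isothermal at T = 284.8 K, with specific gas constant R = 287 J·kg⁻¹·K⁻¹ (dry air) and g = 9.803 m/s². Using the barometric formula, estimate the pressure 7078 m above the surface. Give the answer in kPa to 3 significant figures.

Scale height: H = RT/g = 287 × 284.8 / 9.803 = 8338.0 m.
Barometric formula: P = P₀ exp(−z/H).
z/H = 7078.0/8338.0 = 0.84888; exp(−0.84888) = 0.42789.
P = 102.0 × 0.42789 = 43.645 kPa.

P ≈ 43.6 kPa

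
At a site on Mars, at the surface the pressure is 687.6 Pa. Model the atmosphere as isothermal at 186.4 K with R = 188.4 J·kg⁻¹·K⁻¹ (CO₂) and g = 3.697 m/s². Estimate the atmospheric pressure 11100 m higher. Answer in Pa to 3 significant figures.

P ≈ 214 Pa

Scale height: H = RT/g = 188.4 × 186.4 / 3.697 = 9499.0 m.
Barometric formula: P = P₀ exp(−z/H).
z/H = 11100/9499.0 = 1.1685; exp(−1.1685) = 0.31083.
P = 687.6 × 0.31083 = 213.73 Pa.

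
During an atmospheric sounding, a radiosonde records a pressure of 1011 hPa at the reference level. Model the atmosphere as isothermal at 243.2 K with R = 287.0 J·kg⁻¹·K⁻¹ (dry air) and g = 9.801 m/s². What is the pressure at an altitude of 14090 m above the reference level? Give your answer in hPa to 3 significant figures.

P ≈ 140 hPa

Scale height: H = RT/g = 287.0 × 243.2 / 9.801 = 7121.6 m.
Barometric formula: P = P₀ exp(−z/H).
z/H = 14090/7121.6 = 1.9785; exp(−1.9785) = 0.13828.
P = 1011 × 0.13828 = 139.80 hPa.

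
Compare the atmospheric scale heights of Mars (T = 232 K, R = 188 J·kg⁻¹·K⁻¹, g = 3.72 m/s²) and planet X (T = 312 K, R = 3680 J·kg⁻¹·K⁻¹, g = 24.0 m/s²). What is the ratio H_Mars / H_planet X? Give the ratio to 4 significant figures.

H = RT/g for each body.
H_Mars = 188 × 232 / 3.72 = 11725 m.
H_planet X = 3680 × 312 / 24.0 = 47840 m.
H_Mars/H_planet X = 11725/47840 = 0.24509.

H_Mars/H_planet X ≈ 0.2451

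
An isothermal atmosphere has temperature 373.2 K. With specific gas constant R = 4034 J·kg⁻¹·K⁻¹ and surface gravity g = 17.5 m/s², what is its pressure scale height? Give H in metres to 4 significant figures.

H ≈ 86030 m

The scale height of an isothermal atmosphere is H = RT/g.
H = 4034 × 373.2 / 17.5 = 1505500/17.5 = 86029 m.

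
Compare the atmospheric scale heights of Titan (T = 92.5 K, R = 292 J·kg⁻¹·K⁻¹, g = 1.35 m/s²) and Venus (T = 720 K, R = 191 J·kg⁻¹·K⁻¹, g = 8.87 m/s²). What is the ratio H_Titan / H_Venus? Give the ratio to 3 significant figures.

H = RT/g for each body.
H_Titan = 292 × 92.5 / 1.35 = 20007 m.
H_Venus = 191 × 720 / 8.87 = 15504 m.
H_Titan/H_Venus = 20007/15504 = 1.2904.

H_Titan/H_Venus ≈ 1.29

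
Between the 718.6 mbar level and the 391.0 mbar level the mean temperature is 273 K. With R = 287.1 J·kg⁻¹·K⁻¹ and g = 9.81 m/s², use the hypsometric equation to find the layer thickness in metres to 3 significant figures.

Hypsometric equation: Δz = (R T̄/g) ln(P₁/P₂).
R T̄/g = 287.1 × 273 / 9.81 = 7989.6 m.
ln(718.6/391.0) = ln(1.8379) = 0.60862.
Δz = 7989.6 × 0.60862 = 4862.6 m.

Δz ≈ 4860 m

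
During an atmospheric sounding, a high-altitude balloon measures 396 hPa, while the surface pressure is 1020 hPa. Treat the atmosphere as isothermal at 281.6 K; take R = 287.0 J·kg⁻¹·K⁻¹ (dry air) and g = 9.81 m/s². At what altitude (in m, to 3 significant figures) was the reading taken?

Scale height: H = RT/g = 287.0 × 281.6 / 9.81 = 8238.5 m.
Invert the barometric formula: z = H ln(P₀/P).
P₀/P = 1020/396 = 2.5758; ln(2.5758) = 0.94616.
z = 8238.5 × 0.94616 = 7794.9 m.

z ≈ 7790 m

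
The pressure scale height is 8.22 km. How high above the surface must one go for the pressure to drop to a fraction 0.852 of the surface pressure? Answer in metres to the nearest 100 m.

Set P/P₀ = exp(−z/H) = 0.852, so z = −H ln(0.852).
−ln(0.852) = 0.16017; z = 8220.0 × 0.16017 = 1316.6 m.

z ≈ 1300 m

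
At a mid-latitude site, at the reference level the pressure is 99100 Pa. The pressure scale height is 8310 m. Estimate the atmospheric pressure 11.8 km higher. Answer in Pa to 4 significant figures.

Barometric formula: P = P₀ exp(−z/H).
z/H = 11800/8310.0 = 1.4200; exp(−1.4200) = 0.24171.
P = 99100 × 0.24171 = 23953 Pa.

P ≈ 23950 Pa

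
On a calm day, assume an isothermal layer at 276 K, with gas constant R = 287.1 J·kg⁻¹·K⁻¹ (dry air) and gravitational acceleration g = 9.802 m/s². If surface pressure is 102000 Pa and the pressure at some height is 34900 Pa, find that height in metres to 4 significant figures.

z ≈ 8670 m

Scale height: H = RT/g = 287.1 × 276 / 9.802 = 8084.0 m.
Invert the barometric formula: z = H ln(P₀/P).
P₀/P = 102000/34900 = 2.9226; ln(2.9226) = 1.0725.
z = 8084.0 × 1.0725 = 8670.1 m.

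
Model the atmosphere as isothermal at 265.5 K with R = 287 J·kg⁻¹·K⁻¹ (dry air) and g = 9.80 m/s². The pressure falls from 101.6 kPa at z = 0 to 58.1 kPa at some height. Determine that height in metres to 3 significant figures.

Scale height: H = RT/g = 287 × 265.5 / 9.80 = 7775.4 m.
Invert the barometric formula: z = H ln(P₀/P).
P₀/P = 101.6/58.1 = 1.7487; ln(1.7487) = 0.55887.
z = 7775.4 × 0.55887 = 4345.4 m.

z ≈ 4350 m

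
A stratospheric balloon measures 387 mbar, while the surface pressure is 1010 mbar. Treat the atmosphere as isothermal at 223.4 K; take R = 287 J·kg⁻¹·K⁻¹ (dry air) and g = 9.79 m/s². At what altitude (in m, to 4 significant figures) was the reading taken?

z ≈ 6282 m

Scale height: H = RT/g = 287 × 223.4 / 9.79 = 6549.1 m.
Invert the barometric formula: z = H ln(P₀/P).
P₀/P = 1010/387 = 2.6098; ln(2.6098) = 0.95927.
z = 6549.1 × 0.95927 = 6282.4 m.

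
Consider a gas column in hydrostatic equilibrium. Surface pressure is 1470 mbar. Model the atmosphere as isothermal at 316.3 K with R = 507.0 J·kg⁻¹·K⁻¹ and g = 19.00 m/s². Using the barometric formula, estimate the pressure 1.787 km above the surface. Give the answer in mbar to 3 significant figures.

P ≈ 1190 mbar

Scale height: H = RT/g = 507.0 × 316.3 / 19.00 = 8440.2 m.
Barometric formula: P = P₀ exp(−z/H).
z/H = 1787.0/8440.2 = 0.21172; exp(−0.21172) = 0.80919.
P = 1470 × 0.80919 = 1189.5 mbar.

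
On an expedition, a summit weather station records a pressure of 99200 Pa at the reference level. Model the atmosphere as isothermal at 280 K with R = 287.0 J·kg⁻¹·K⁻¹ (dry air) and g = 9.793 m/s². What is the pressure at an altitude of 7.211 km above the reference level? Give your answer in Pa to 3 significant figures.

P ≈ 41200 Pa

Scale height: H = RT/g = 287.0 × 280 / 9.793 = 8205.9 m.
Barometric formula: P = P₀ exp(−z/H).
z/H = 7211.0/8205.9 = 0.87876; exp(−0.87876) = 0.41530.
P = 99200 × 0.41530 = 41198 Pa.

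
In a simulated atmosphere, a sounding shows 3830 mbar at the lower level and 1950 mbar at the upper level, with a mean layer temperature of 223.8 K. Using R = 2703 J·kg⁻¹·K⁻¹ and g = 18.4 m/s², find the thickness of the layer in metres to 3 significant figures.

Δz ≈ 22200 m

Hypsometric equation: Δz = (R T̄/g) ln(P₁/P₂).
R T̄/g = 2703 × 223.8 / 18.4 = 32877 m.
ln(3830/1950) = ln(1.9641) = 0.67503.
Δz = 32877 × 0.67503 = 22193 m.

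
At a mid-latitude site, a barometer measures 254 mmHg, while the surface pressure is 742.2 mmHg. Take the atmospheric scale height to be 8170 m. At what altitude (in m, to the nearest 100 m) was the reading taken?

Invert the barometric formula: z = H ln(P₀/P).
P₀/P = 742.2/254 = 2.9220; ln(2.9220) = 1.0723.
z = 8170.0 × 1.0723 = 8760.7 m.

z ≈ 8800 m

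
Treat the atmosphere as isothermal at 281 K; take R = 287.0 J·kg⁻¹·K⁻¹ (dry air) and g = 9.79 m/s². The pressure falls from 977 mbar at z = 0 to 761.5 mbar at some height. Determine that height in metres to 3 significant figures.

z ≈ 2050 m

Scale height: H = RT/g = 287.0 × 281 / 9.79 = 8237.7 m.
Invert the barometric formula: z = H ln(P₀/P).
P₀/P = 977/761.5 = 1.2830; ln(1.2830) = 0.24920.
z = 8237.7 × 0.24920 = 2052.8 m.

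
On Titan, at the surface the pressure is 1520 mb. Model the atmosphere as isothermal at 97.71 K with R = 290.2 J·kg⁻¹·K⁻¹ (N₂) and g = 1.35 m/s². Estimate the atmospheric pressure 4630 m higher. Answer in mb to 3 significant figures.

P ≈ 1220 mb

Scale height: H = RT/g = 290.2 × 97.71 / 1.35 = 21004 m.
Barometric formula: P = P₀ exp(−z/H).
z/H = 4630.0/21004 = 0.22043; exp(−0.22043) = 0.80217.
P = 1520 × 0.80217 = 1219.3 mb.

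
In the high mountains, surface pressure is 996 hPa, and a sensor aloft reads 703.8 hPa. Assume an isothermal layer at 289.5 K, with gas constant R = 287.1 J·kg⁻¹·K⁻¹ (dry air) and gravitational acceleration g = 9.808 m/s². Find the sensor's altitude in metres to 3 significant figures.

z ≈ 2940 m

Scale height: H = RT/g = 287.1 × 289.5 / 9.808 = 8474.3 m.
Invert the barometric formula: z = H ln(P₀/P).
P₀/P = 996/703.8 = 1.4152; ln(1.4152) = 0.34727.
z = 8474.3 × 0.34727 = 2942.9 m.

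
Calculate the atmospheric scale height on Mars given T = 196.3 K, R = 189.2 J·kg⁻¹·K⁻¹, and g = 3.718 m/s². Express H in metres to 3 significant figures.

H ≈ 9990 m

The scale height of an isothermal atmosphere is H = RT/g.
H = 189.2 × 196.3 / 3.718 = 37140/3.718 = 9989.2 m.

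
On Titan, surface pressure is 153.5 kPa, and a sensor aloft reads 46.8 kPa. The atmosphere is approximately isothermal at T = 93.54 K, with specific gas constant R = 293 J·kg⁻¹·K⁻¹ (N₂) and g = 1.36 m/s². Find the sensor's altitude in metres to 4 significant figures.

Scale height: H = RT/g = 293 × 93.54 / 1.36 = 20152 m.
Invert the barometric formula: z = H ln(P₀/P).
P₀/P = 153.5/46.8 = 3.2799; ln(3.2799) = 1.1878.
z = 20152 × 1.1878 = 23937 m.

z ≈ 23940 m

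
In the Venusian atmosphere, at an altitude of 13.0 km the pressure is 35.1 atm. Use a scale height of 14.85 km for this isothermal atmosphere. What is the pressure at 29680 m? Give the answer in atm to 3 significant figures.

P ≈ 11.4 atm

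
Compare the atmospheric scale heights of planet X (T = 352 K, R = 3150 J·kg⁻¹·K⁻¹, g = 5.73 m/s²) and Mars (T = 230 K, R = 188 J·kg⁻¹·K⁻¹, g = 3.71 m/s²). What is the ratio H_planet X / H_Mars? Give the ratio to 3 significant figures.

H = RT/g for each body.
H_planet X = 3150 × 352 / 5.73 = 193510 m.
H_Mars = 188 × 230 / 3.71 = 11655 m.
H_planet X/H_Mars = 193510/11655 = 16.603.

H_planet X/H_Mars ≈ 16.6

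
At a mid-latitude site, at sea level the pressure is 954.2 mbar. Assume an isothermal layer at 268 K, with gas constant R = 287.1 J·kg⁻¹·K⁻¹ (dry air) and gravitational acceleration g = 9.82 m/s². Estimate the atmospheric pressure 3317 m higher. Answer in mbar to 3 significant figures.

P ≈ 625 mbar

Scale height: H = RT/g = 287.1 × 268 / 9.82 = 7835.3 m.
Barometric formula: P = P₀ exp(−z/H).
z/H = 3317.0/7835.3 = 0.42334; exp(−0.42334) = 0.65486.
P = 954.2 × 0.65486 = 624.87 mbar.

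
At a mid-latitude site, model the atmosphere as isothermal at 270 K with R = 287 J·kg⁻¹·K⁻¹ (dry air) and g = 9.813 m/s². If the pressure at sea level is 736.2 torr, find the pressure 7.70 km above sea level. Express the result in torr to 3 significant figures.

Scale height: H = RT/g = 287 × 270 / 9.813 = 7896.7 m.
Barometric formula: P = P₀ exp(−z/H).
z/H = 7700.0/7896.7 = 0.97509; exp(−0.97509) = 0.37716.
P = 736.2 × 0.37716 = 277.67 torr.

P ≈ 278 torr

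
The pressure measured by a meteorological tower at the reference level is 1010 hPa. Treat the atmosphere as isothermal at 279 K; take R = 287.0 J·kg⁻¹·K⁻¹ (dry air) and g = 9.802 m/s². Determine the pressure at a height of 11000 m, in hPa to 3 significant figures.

Scale height: H = RT/g = 287.0 × 279 / 9.802 = 8169.0 m.
Barometric formula: P = P₀ exp(−z/H).
z/H = 11000/8169.0 = 1.3466; exp(−1.3466) = 0.26012.
P = 1010 × 0.26012 = 262.72 hPa.

P ≈ 263 hPa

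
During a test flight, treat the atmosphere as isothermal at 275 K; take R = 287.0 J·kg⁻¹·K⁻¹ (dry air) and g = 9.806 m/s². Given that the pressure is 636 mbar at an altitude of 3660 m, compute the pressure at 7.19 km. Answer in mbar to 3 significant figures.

Scale height: H = RT/g = 287.0 × 275 / 9.806 = 8048.6 m.
Between two levels, P₂ = P₁ exp(−Δz/H) with Δz = z₂ − z₁.
Δz = 7190.0 − 3660.0 = 3530.0 m; Δz/H = 3530.0/8048.6 = 0.43859.
P₂ = 636 × exp(−0.43859) = 636 × 0.64495 = 410.19 mbar.

P ≈ 410 mbar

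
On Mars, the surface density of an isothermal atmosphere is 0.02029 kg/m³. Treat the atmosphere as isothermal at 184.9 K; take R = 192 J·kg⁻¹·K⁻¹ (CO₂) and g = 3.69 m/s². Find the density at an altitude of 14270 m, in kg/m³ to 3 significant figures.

ρ ≈ 0.00460 kg/m³

Scale height: H = RT/g = 192 × 184.9 / 3.69 = 9620.8 m.
In an isothermal atmosphere, density decays like pressure: ρ = ρ₀ exp(−z/H).
z/H = 14270/9620.8 = 1.4832; exp(−1.4832) = 0.22691.
ρ = 0.02029 × 0.22691 = 0.0046040 kg/m³.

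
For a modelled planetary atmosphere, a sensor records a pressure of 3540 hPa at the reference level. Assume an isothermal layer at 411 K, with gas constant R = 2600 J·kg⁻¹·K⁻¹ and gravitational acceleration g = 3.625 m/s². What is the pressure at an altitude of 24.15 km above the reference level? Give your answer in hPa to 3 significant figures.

Scale height: H = RT/g = 2600 × 411 / 3.625 = 294790 m.
Barometric formula: P = P₀ exp(−z/H).
z/H = 24150/294790 = 0.081923; exp(−0.081923) = 0.92134.
P = 3540 × 0.92134 = 3261.5 hPa.

P ≈ 3260 hPa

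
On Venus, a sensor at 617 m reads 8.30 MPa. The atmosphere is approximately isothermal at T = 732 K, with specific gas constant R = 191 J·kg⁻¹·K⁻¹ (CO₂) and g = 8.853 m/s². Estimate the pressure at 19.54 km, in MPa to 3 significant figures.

Scale height: H = RT/g = 191 × 732 / 8.853 = 15793 m.
Between two levels, P₂ = P₁ exp(−Δz/H) with Δz = z₂ − z₁.
Δz = 19540 − 617.00 = 18923 m; Δz/H = 18923/15793 = 1.1982.
P₂ = 8.30 × exp(−1.1982) = 8.30 × 0.30174 = 2.5044 MPa.

P ≈ 2.50 MPa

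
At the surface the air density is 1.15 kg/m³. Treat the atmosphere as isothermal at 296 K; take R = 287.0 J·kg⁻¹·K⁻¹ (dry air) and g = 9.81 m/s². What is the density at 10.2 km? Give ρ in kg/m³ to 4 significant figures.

ρ ≈ 0.3541 kg/m³

Scale height: H = RT/g = 287.0 × 296 / 9.81 = 8659.7 m.
In an isothermal atmosphere, density decays like pressure: ρ = ρ₀ exp(−z/H).
z/H = 10200/8659.7 = 1.1779; exp(−1.1779) = 0.30792.
ρ = 1.15 × 0.30792 = 0.35411 kg/m³.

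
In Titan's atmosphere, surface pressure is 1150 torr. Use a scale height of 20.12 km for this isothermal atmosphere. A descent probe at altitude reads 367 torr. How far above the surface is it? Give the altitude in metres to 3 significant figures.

Invert the barometric formula: z = H ln(P₀/P).
P₀/P = 1150/367 = 3.1335; ln(3.1335) = 1.1422.
z = 20120 × 1.1422 = 22981 m.

z ≈ 23000 m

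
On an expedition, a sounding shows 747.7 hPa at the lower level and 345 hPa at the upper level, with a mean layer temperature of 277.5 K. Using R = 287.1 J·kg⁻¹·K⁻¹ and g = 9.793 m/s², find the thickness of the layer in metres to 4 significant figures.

Δz ≈ 6292 m

Hypsometric equation: Δz = (R T̄/g) ln(P₁/P₂).
R T̄/g = 287.1 × 277.5 / 9.793 = 8135.4 m.
ln(747.7/345) = ln(2.1672) = 0.77344.
Δz = 8135.4 × 0.77344 = 6292.2 m.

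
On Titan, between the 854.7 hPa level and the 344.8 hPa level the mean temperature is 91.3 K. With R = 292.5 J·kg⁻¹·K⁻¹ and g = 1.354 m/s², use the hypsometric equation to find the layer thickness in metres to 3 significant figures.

Δz ≈ 17900 m

Hypsometric equation: Δz = (R T̄/g) ln(P₁/P₂).
R T̄/g = 292.5 × 91.3 / 1.354 = 19723 m.
ln(854.7/344.8) = ln(2.4788) = 0.90777.
Δz = 19723 × 0.90777 = 17904 m.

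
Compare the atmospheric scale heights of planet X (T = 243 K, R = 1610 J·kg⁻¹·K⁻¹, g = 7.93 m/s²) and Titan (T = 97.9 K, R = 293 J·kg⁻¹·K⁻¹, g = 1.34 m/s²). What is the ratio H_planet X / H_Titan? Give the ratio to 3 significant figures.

H = RT/g for each body.
H_planet X = 1610 × 243 / 7.93 = 49335 m.
H_Titan = 293 × 97.9 / 1.34 = 21406 m.
H_planet X/H_Titan = 49335/21406 = 2.3047.

H_planet X/H_Titan ≈ 2.30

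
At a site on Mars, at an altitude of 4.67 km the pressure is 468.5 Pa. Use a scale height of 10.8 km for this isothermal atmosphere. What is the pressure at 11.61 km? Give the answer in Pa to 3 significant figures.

P ≈ 246 Pa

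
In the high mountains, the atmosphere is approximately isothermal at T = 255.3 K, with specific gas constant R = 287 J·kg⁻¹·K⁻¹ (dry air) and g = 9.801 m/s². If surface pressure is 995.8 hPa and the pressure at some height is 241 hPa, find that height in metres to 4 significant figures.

z ≈ 10610 m

Scale height: H = RT/g = 287 × 255.3 / 9.801 = 7475.9 m.
Invert the barometric formula: z = H ln(P₀/P).
P₀/P = 995.8/241 = 4.1320; ln(4.1320) = 1.4188.
z = 7475.9 × 1.4188 = 10607 m.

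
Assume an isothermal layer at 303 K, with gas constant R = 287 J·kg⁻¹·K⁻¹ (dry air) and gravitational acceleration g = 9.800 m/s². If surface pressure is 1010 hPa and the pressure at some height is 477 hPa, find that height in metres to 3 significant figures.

Scale height: H = RT/g = 287 × 303 / 9.800 = 8873.6 m.
Invert the barometric formula: z = H ln(P₀/P).
P₀/P = 1010/477 = 2.1174; ln(2.1174) = 0.75019.
z = 8873.6 × 0.75019 = 6656.9 m.

z ≈ 6660 m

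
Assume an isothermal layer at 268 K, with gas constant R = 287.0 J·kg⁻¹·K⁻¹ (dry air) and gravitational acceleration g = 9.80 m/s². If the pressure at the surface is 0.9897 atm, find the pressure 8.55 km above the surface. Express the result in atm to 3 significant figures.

P ≈ 0.333 atm

Scale height: H = RT/g = 287.0 × 268 / 9.80 = 7848.6 m.
Barometric formula: P = P₀ exp(−z/H).
z/H = 8550.0/7848.6 = 1.0894; exp(−1.0894) = 0.33642.
P = 0.9897 × 0.33642 = 0.33295 atm.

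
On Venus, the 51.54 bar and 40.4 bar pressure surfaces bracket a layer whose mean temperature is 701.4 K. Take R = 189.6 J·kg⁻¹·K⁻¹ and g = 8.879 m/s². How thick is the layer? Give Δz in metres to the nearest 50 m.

Hypsometric equation: Δz = (R T̄/g) ln(P₁/P₂).
R T̄/g = 189.6 × 701.4 / 8.879 = 14978 m.
ln(51.54/40.4) = ln(1.2757) = 0.24350.
Δz = 14978 × 0.24350 = 3647.1 m.

Δz ≈ 3650 m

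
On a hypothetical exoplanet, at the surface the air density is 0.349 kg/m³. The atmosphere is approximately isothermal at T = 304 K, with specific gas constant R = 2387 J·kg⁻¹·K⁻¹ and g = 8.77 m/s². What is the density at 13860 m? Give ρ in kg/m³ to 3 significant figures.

ρ ≈ 0.295 kg/m³

Scale height: H = RT/g = 2387 × 304 / 8.77 = 82742 m.
In an isothermal atmosphere, density decays like pressure: ρ = ρ₀ exp(−z/H).
z/H = 13860/82742 = 0.16751; exp(−0.16751) = 0.84577.
ρ = 0.349 × 0.84577 = 0.29517 kg/m³.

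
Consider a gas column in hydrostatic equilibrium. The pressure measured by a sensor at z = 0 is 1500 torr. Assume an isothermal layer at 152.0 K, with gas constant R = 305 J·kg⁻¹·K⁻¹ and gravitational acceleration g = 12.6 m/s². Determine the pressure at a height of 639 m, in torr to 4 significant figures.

Scale height: H = RT/g = 305 × 152.0 / 12.6 = 3679.4 m.
Barometric formula: P = P₀ exp(−z/H).
z/H = 639.00/3679.4 = 0.17367; exp(−0.17367) = 0.84057.
P = 1500 × 0.84057 = 1260.9 torr.

P ≈ 1261 torr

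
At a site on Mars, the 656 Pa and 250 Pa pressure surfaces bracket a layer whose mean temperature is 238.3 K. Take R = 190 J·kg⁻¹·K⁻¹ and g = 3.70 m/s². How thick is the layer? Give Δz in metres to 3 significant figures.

Hypsometric equation: Δz = (R T̄/g) ln(P₁/P₂).
R T̄/g = 190 × 238.3 / 3.70 = 12237 m.
ln(656/250) = ln(2.6240) = 0.96470.
Δz = 12237 × 0.96470 = 11805 m.

Δz ≈ 11800 m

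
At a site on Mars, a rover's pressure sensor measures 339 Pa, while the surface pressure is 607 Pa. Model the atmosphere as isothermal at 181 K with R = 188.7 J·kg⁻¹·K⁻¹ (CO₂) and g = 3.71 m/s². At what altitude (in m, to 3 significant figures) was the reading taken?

Scale height: H = RT/g = 188.7 × 181 / 3.71 = 9206.1 m.
Invert the barometric formula: z = H ln(P₀/P).
P₀/P = 607/339 = 1.7906; ln(1.7906) = 0.58255.
z = 9206.1 × 0.58255 = 5363.0 m.

z ≈ 5360 m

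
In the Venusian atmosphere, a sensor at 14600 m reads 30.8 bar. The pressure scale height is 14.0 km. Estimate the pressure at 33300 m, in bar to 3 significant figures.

Between two levels, P₂ = P₁ exp(−Δz/H) with Δz = z₂ − z₁.
Δz = 33300 − 14600 = 18700 m; Δz/H = 18700/14000 = 1.3357.
P₂ = 30.8 × exp(−1.3357) = 30.8 × 0.26297 = 8.0995 bar.

P ≈ 8.10 bar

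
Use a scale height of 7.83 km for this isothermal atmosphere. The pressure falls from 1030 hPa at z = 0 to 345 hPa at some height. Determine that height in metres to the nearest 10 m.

z ≈ 8560 m

Invert the barometric formula: z = H ln(P₀/P).
P₀/P = 1030/345 = 2.9855; ln(2.9855) = 1.0938.
z = 7830.0 × 1.0938 = 8564.5 m.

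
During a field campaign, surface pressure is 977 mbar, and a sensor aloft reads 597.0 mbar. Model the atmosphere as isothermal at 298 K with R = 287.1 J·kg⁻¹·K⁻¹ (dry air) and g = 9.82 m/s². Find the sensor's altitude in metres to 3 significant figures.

z ≈ 4290 m

Scale height: H = RT/g = 287.1 × 298 / 9.82 = 8712.4 m.
Invert the barometric formula: z = H ln(P₀/P).
P₀/P = 977/597.0 = 1.6365; ln(1.6365) = 0.49256.
z = 8712.4 × 0.49256 = 4291.4 m.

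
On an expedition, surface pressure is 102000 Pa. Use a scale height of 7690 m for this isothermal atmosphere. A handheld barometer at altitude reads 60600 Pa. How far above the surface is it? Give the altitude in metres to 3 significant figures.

Invert the barometric formula: z = H ln(P₀/P).
P₀/P = 102000/60600 = 1.6832; ln(1.6832) = 0.52070.
z = 7690.0 × 0.52070 = 4004.2 m.

z ≈ 4000 m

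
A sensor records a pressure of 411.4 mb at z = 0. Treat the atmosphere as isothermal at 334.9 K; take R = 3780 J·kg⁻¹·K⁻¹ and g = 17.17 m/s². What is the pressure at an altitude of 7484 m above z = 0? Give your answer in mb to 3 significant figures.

Scale height: H = RT/g = 3780 × 334.9 / 17.17 = 73729 m.
Barometric formula: P = P₀ exp(−z/H).
z/H = 7484.0/73729 = 0.10151; exp(−0.10151) = 0.90347.
P = 411.4 × 0.90347 = 371.69 mb.

P ≈ 372 mb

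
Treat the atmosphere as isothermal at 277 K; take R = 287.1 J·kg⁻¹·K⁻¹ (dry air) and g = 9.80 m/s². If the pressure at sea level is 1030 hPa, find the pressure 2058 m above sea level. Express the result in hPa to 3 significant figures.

P ≈ 799 hPa

Scale height: H = RT/g = 287.1 × 277 / 9.80 = 8115.0 m.
Barometric formula: P = P₀ exp(−z/H).
z/H = 2058.0/8115.0 = 0.25360; exp(−0.25360) = 0.77600.
P = 1030 × 0.77600 = 799.28 hPa.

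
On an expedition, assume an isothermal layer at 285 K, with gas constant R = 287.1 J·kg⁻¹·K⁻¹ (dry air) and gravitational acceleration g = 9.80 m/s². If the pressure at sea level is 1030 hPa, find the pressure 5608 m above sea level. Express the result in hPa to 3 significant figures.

P ≈ 526 hPa

Scale height: H = RT/g = 287.1 × 285 / 9.80 = 8349.3 m.
Barometric formula: P = P₀ exp(−z/H).
z/H = 5608.0/8349.3 = 0.67167; exp(−0.67167) = 0.51085.
P = 1030 × 0.51085 = 526.18 hPa.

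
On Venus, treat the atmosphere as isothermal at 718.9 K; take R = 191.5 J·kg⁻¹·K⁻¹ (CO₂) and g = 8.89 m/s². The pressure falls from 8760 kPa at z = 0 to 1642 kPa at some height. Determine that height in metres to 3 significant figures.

z ≈ 25900 m

Scale height: H = RT/g = 191.5 × 718.9 / 8.89 = 15486 m.
Invert the barometric formula: z = H ln(P₀/P).
P₀/P = 8760/1642 = 5.3350; ln(5.3350) = 1.6743.
z = 15486 × 1.6743 = 25928 m.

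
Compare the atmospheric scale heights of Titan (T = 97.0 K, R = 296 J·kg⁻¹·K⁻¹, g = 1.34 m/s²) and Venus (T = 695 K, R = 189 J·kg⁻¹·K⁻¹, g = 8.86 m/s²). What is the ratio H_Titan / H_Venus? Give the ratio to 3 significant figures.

H_Titan/H_Venus ≈ 1.45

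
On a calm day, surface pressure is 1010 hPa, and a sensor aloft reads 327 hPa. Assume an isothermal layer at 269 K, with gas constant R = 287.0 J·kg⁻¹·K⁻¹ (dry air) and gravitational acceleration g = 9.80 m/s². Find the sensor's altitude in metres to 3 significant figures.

Scale height: H = RT/g = 287.0 × 269 / 9.80 = 7877.9 m.
Invert the barometric formula: z = H ln(P₀/P).
P₀/P = 1010/327 = 3.0887; ln(3.0887) = 1.1278.
z = 7877.9 × 1.1278 = 8884.7 m.

z ≈ 8880 m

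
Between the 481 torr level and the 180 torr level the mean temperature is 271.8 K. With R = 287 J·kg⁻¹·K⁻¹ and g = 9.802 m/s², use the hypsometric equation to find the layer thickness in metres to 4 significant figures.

Δz ≈ 7822 m

Hypsometric equation: Δz = (R T̄/g) ln(P₁/P₂).
R T̄/g = 287 × 271.8 / 9.802 = 7958.2 m.
ln(481/180) = ln(2.6722) = 0.98290.
Δz = 7958.2 × 0.98290 = 7822.1 m.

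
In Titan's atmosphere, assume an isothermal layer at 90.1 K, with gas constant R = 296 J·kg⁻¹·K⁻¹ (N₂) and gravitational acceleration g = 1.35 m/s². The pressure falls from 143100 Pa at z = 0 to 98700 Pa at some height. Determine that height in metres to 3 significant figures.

z ≈ 7340 m

Scale height: H = RT/g = 296 × 90.1 / 1.35 = 19755 m.
Invert the barometric formula: z = H ln(P₀/P).
P₀/P = 143100/98700 = 1.4498; ln(1.4498) = 0.37143.
z = 19755 × 0.37143 = 7337.6 m.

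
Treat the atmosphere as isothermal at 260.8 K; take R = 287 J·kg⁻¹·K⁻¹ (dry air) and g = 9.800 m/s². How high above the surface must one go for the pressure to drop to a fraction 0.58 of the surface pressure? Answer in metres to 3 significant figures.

Scale height: H = RT/g = 287 × 260.8 / 9.800 = 7637.7 m.
Set P/P₀ = exp(−z/H) = 0.58, so z = −H ln(0.58).
−ln(0.58) = 0.54473; z = 7637.7 × 0.54473 = 4160.5 m.

z ≈ 4160 m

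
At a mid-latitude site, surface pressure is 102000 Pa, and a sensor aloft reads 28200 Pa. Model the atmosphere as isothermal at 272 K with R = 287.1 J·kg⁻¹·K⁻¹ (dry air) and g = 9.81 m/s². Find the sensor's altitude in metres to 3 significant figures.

z ≈ 10200 m

Scale height: H = RT/g = 287.1 × 272 / 9.81 = 7960.4 m.
Invert the barometric formula: z = H ln(P₀/P).
P₀/P = 102000/28200 = 3.6170; ln(3.6170) = 1.2856.
z = 7960.4 × 1.2856 = 10234 m.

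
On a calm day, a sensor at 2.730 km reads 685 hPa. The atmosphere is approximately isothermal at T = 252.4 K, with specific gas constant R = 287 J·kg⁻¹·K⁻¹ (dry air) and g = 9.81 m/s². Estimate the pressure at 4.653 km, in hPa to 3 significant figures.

P ≈ 528 hPa

Scale height: H = RT/g = 287 × 252.4 / 9.81 = 7384.2 m.
Between two levels, P₂ = P₁ exp(−Δz/H) with Δz = z₂ − z₁.
Δz = 4653.0 − 2730.0 = 1923.0 m; Δz/H = 1923.0/7384.2 = 0.26042.
P₂ = 685 × exp(−0.26042) = 685 × 0.77073 = 527.95 hPa.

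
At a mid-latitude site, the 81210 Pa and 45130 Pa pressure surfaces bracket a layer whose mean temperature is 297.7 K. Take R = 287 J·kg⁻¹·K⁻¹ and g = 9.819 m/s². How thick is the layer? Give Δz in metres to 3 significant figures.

Δz ≈ 5110 m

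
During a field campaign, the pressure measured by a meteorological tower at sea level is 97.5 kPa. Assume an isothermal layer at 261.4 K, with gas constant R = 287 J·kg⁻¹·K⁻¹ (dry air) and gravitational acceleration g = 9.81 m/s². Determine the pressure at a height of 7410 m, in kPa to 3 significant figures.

Scale height: H = RT/g = 287 × 261.4 / 9.81 = 7647.5 m.
Barometric formula: P = P₀ exp(−z/H).
z/H = 7410.0/7647.5 = 0.96894; exp(−0.96894) = 0.37949.
P = 97.5 × 0.37949 = 37.000 kPa.

P ≈ 37.0 kPa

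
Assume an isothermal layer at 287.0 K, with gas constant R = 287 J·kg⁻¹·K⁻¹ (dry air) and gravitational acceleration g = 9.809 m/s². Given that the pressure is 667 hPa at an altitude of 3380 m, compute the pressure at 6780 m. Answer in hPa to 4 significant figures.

P ≈ 444.9 hPa

Scale height: H = RT/g = 287 × 287.0 / 9.809 = 8397.3 m.
Between two levels, P₂ = P₁ exp(−Δz/H) with Δz = z₂ − z₁.
Δz = 6780.0 − 3380.0 = 3400.0 m; Δz/H = 3400.0/8397.3 = 0.40489.
P₂ = 667 × exp(−0.40489) = 667 × 0.66705 = 444.92 hPa.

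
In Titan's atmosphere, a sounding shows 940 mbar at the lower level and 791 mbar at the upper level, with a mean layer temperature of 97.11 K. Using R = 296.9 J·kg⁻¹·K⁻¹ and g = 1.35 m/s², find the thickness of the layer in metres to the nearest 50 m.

Δz ≈ 3700 m

Hypsometric equation: Δz = (R T̄/g) ln(P₁/P₂).
R T̄/g = 296.9 × 97.11 / 1.35 = 21357 m.
ln(940/791) = ln(1.1884) = 0.17261.
Δz = 21357 × 0.17261 = 3686.4 m.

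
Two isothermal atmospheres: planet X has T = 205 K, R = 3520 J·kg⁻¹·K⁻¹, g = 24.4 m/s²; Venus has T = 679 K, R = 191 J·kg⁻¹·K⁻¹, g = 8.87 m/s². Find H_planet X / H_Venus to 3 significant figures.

H = RT/g for each body.
H_planet X = 3520 × 205 / 24.4 = 29574 m.
H_Venus = 191 × 679 / 8.87 = 14621 m.
H_planet X/H_Venus = 29574/14621 = 2.0227.

H_planet X/H_Venus ≈ 2.02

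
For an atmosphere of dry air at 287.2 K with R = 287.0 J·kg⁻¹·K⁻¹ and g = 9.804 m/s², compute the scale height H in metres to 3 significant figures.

The scale height of an isothermal atmosphere is H = RT/g.
H = 287.0 × 287.2 / 9.804 = 82426/9.804 = 8407.4 m.

H ≈ 8410 m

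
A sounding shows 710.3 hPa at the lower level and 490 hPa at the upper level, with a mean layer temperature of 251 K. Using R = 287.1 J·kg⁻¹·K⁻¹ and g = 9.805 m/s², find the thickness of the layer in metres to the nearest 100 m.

Hypsometric equation: Δz = (R T̄/g) ln(P₁/P₂).
R T̄/g = 287.1 × 251 / 9.805 = 7349.5 m.
ln(710.3/490) = ln(1.4496) = 0.37129.
Δz = 7349.5 × 0.37129 = 2728.8 m.

Δz ≈ 2700 m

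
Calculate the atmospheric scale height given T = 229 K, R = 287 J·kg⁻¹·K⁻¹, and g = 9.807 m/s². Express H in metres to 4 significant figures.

H ≈ 6702 m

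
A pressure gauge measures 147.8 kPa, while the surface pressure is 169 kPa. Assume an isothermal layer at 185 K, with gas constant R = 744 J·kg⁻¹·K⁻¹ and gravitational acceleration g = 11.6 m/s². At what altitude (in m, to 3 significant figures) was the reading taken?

Scale height: H = RT/g = 744 × 185 / 11.6 = 11866 m.
Invert the barometric formula: z = H ln(P₀/P).
P₀/P = 169/147.8 = 1.1434; ln(1.1434) = 0.13401.
z = 11866 × 0.13401 = 1590.2 m.

z ≈ 1590 m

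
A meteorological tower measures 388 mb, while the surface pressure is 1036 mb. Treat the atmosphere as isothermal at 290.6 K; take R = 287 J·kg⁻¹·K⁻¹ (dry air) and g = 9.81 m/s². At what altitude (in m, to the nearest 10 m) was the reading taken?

Scale height: H = RT/g = 287 × 290.6 / 9.81 = 8501.8 m.
Invert the barometric formula: z = H ln(P₀/P).
P₀/P = 1036/388 = 2.6701; ln(2.6701) = 0.98212.
z = 8501.8 × 0.98212 = 8349.8 m.

z ≈ 8350 m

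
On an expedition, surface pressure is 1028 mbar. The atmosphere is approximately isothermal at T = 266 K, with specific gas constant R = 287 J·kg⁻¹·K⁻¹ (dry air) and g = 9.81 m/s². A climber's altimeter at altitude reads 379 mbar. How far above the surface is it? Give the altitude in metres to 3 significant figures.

Scale height: H = RT/g = 287 × 266 / 9.81 = 7782.1 m.
Invert the barometric formula: z = H ln(P₀/P).
P₀/P = 1028/379 = 2.7124; ln(2.7124) = 0.99783.
z = 7782.1 × 0.99783 = 7765.2 m.

z ≈ 7770 m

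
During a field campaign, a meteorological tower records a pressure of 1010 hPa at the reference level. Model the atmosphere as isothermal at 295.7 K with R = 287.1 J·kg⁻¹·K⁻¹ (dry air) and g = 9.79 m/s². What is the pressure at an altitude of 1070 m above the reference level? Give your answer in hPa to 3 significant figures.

P ≈ 893 hPa

Scale height: H = RT/g = 287.1 × 295.7 / 9.79 = 8671.7 m.
Barometric formula: P = P₀ exp(−z/H).
z/H = 1070.0/8671.7 = 0.12339; exp(−0.12339) = 0.88392.
P = 1010 × 0.88392 = 892.76 hPa.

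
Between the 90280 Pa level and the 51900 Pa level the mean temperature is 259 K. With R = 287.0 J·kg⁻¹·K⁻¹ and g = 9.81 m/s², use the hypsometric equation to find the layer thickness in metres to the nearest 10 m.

Δz ≈ 4190 m

Hypsometric equation: Δz = (R T̄/g) ln(P₁/P₂).
R T̄/g = 287.0 × 259 / 9.81 = 7577.3 m.
ln(90280/51900) = ln(1.7395) = 0.55360.
Δz = 7577.3 × 0.55360 = 4194.8 m.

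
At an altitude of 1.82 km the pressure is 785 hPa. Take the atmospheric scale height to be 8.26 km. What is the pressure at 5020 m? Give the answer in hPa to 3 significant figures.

Between two levels, P₂ = P₁ exp(−Δz/H) with Δz = z₂ − z₁.
Δz = 5020.0 − 1820.0 = 3200.0 m; Δz/H = 3200.0/8260.0 = 0.38741.
P₂ = 785 × exp(−0.38741) = 785 × 0.67881 = 532.87 hPa.

P ≈ 533 hPa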